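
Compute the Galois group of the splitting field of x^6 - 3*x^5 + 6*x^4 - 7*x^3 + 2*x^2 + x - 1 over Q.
The polynomial f is an irreducible sextic over Q, so G = Gal(f/Q) is one of the 16 transitive subgroups 6T1, ..., 6T16 of S_6. The discriminant of f is 810448, which is not a perfect square, so G is not contained in A_6. The transitive groups of degree 6 not contained in A_6 are: C_6 (6T1, order 6), S_3 (6T2, order 6), D_6 (6T3, order 12), C_3 x S_3 (6T5, order 18), A_4 x C_2 (6T6, order 24), S_4 (6T8, order 24), S_3 x S_3 (6T9, order 36), S_4 x C_2 (6T11, order 48), (S_3 x S_3) : C_2 (6T13, order 72), PGL(2,5) (6T14, order 120), S_6 (6T16, order 720). By Dedekind's theorem, for a prime p not dividing disc(f) the degrees of the irreducible factors of f mod p form the cycle type of an element of G. Factoring f modulo the 22 such primes p <= 89 (skipping 2, 37, which divide the discriminant), each new pattern first appears at: mod 3: f = (x^3 + x^2 + x + 2)(x^3 + 2x^2 + 1), pattern 3+3; mod 5: f = (x^2 + 3)(x^2 + 3x + 4)(x^2 + 4x + 2), pattern 2+2+2; mod 17: f = (x + 1)(x + 15)(x^4 + 15x^3 + 6x^2 + 12x + 9), pattern 4+1+1; mod 67: f = (x + 4)(x + 62)(x^2 + 66x + 40)(x^2 + 66x + 50), pattern 2+2+1+1. No other pattern occurs in this range, so the set of observed cycle types is {3+3, 2+2+2, 4+1+1, 2+2+1+1}. The candidates containing elements of all these cycle types are S_4 (6T8) of order 24, S_4 x C_2 (6T11) of order 48, PGL(2,5) (6T14) of order 120, S_6 (6T16) of order 720; the others are excluded. The observed types are precisely the cycle types that occur in S_4 (6T8) (apart from the identity). Each of the other remaining candidates has further cycle types, and by the Chebotarev density theorem the matching factorization patterns would occur for a proportion of primes equal to their share of the group: S_4 x C_2 (6T11) additionally contains elements of type 6, 4+2, 2+1+1+1+1 (17 of its 48 elements, about 35% of primes); PGL(2,5) (6T14) additionally contains elements of type 6, 5+1 (44 of its 120 elements, about 37% of primes); S_6 (6T16) additionally contains elements of type 6, 5+1, 4+2, 3+2+1, 3+1+1+1, 2+1+1+1+1 (529 of its 720 elements, about 73% of primes). None of the 22 primes tested shows any such pattern (for each of these groups the chance of that is below 10^-4), which rules them out. Hence G = S_4 (6T8), of order 24.

S_4 (order 24)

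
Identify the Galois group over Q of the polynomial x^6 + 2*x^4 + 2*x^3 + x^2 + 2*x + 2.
(S_3 x S_3) : C_2, the group 6T13 of order 72

The polynomial f is an irreducible sextic over Q, so G = Gal(f/Q) is one of the 16 transitive subgroups 6T1, ..., 6T16 of S_6. The discriminant of f is -187648, which is not a perfect square, so G is not contained in A_6. The transitive groups of degree 6 not contained in A_6 are: C_6 (6T1, order 6), S_3 (6T2, order 6), D_6 (6T3, order 12), C_3 x S_3 (6T5, order 18), A_4 x C_2 (6T6, order 24), S_4 (6T8, order 24), S_3 x S_3 (6T9, order 36), S_4 x C_2 (6T11, order 48), (S_3 x S_3) : C_2 (6T13, order 72), PGL(2,5) (6T14, order 120), S_6 (6T16, order 720). By Dedekind's theorem, for a prime p not dividing disc(f) the degrees of the irreducible factors of f mod p form the cycle type of an element of G. Factoring f modulo the 29 such primes p <= 113 (skipping 2, which divides the discriminant), each new pattern first appears at: mod 3: f = (x^6 + 2x^4 + 2x^3 + x^2 + 2x + 2), pattern 6; mod 5: f = (x + 4)(x^2 + x + 2)(x^3 + x + 4), pattern 3+2+1; mod 7: f = (x^2 + 6x + 6)(x^4 + x^3 + 4x^2 + 5), pattern 4+2; mod 17: f = (x^3 + x + 5)(x^3 + x + 14), pattern 3+3; mod 19: f = (x^2 + 10x + 7)(x^2 + 12x + 5)(x^2 + 16x + 12), pattern 2+2+2; mod 37: f = (x + 21)(x + 34)(x^2 + 3x + 10)(x^2 + 16x + 35), pattern 2+2+1+1; mod 41: f = (x + 2)(x + 17)(x + 22)(x^3 + x + 33), pattern 3+1+1+1; mod 113: f = (x + 11)(x + 21)(x + 23)(x + 79)(x^2 + 92x + 103), pattern 2+1+1+1+1. No other pattern occurs in this range, so the set of observed cycle types is {6, 3+2+1, 4+2, 3+3, 2+2+2, 2+2+1+1, 3+1+1+1, 2+1+1+1+1}. The candidates containing elements of all these cycle types are (S_3 x S_3) : C_2 (6T13) of order 72, S_6 (6T16) of order 720; the others are excluded. The observed types are precisely the cycle types that occur in (S_3 x S_3) : C_2 (6T13) (apart from the identity). Each of the other remaining candidates has further cycle types, and by the Chebotarev density theorem the matching factorization patterns would occur for a proportion of primes equal to their share of the group: S_6 (6T16) additionally contains elements of type 5+1, 4+1+1 (234 of its 720 elements, about 32% of primes). None of the 29 primes tested shows any such pattern (for each of these groups the chance of that is below 10^-4), which rules them out. Hence G = (S_3 x S_3) : C_2 (6T13), of order 72.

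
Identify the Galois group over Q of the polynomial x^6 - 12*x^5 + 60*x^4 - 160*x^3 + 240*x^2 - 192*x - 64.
The polynomial f is an irreducible sextic over Q, so G = Gal(f/Q) is one of the 16 transitive subgroups 6T1, ..., 6T16 of S_6. The discriminant of f is 1603087953297408, which is not a perfect square, so G is not contained in A_6. The transitive groups of degree 6 not contained in A_6 are: C_6 (6T1, order 6), S_3 (6T2, order 6), D_6 (6T3, order 12), C_3 x S_3 (6T5, order 18), A_4 x C_2 (6T6, order 24), S_4 (6T8, order 24), S_3 x S_3 (6T9, order 36), S_4 x C_2 (6T11, order 48), (S_3 x S_3) : C_2 (6T13, order 72), PGL(2,5) (6T14, order 120), S_6 (6T16, order 720). By Dedekind's theorem, for a prime p not dividing disc(f) the degrees of the irreducible factors of f mod p form the cycle type of an element of G. Factoring f modulo the 79 such primes p <= 419 (skipping 2, 3, which divide the discriminant), each new pattern first appears at: mod 5: f = (x^2 + x + 2)(x^2 + 3x + 3)(x^2 + 4x + 1), pattern 2+2+2; mod 7: f = (x^3 + x^2 + 5x + 2)(x^3 + x^2 + 5x + 3), pattern 3+3; mod 13: f = (x^6 + x^5 + 8x^4 + 9x^3 + 6x^2 + 3x + 1), pattern 6; mod 17: f = (x + 5)(x + 8)(x^2 + 3x + 5)(x^2 + 6x + 16), pattern 2+2+1+1; mod 31: f = (x + 2)(x + 5)(x + 9)(x + 18)(x + 22)(x + 25), pattern 1+1+1+1+1+1. No other pattern occurs in this range, so the set of observed cycle types is {2+2+2, 3+3, 6, 2+2+1+1, 1+1+1+1+1+1}. The candidates containing elements of all these cycle types are D_6 (6T3) of order 12, A_4 x C_2 (6T6) of order 24, S_3 x S_3 (6T9) of order 36, S_4 x C_2 (6T11) of order 48, (S_3 x S_3) : C_2 (6T13) of order 72, PGL(2,5) (6T14) of order 120, S_6 (6T16) of order 720; the others are excluded. The observed types are precisely the cycle types that occur in D_6 (6T3). Each of the other remaining candidates has further cycle types, and by the Chebotarev density theorem the matching factorization patterns would occur for a proportion of primes equal to their share of the group: A_4 x C_2 (6T6) additionally contains elements of type 2+1+1+1+1 (3 of its 24 elements, about 12% of primes); S_3 x S_3 (6T9) additionally contains elements of type 3+1+1+1 (4 of its 36 elements, about 11% of primes); S_4 x C_2 (6T11) additionally contains elements of type 4+2, 4+1+1, 2+1+1+1+1 (15 of its 48 elements, about 31% of primes); (S_3 x S_3) : C_2 (6T13) additionally contains elements of type 4+2, 3+2+1, 3+1+1+1, 2+1+1+1+1 (40 of its 72 elements, about 56% of primes); PGL(2,5) (6T14) additionally contains elements of type 5+1, 4+1+1 (54 of its 120 elements, about 45% of primes); S_6 (6T16) additionally contains elements of type 5+1, 4+2, 4+1+1, 3+2+1, 3+1+1+1, 2+1+1+1+1 (499 of its 720 elements, about 69% of primes). None of the 79 primes tested shows any such pattern (for each of these groups the chance of that is below 10^-4), which rules them out. Hence G = D_6 (6T3), of order 12.

6T3: D_6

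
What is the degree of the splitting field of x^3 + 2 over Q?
6

The degree of the splitting field over Q equals the order of the Galois group, so first determine the group. The polynomial is an irreducible cubic over Q and its discriminant is -108, which is not a perfect square. For an irreducible cubic, a non-square discriminant gives Galois group S_3. The Galois group S_3 (3T2) has order 6, so the splitting field has degree 6 over Q.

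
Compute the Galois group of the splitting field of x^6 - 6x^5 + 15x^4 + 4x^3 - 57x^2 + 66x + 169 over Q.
The polynomial f is an irreducible sextic over Q, so G = Gal(f/Q) is one of the 16 transitive subgroups 6T1, ..., 6T16 of S_6. The discriminant of f is -190210142896128, which is not a perfect square, so G is not contained in A_6. The transitive groups of degree 6 not contained in A_6 are: C_6 (6T1, order 6), S_3 (6T2, order 6), D_6 (6T3, order 12), C_3 x S_3 (6T5, order 18), A_4 x C_2 (6T6, order 24), S_4 (6T8, order 24), S_3 x S_3 (6T9, order 36), S_4 x C_2 (6T11, order 48), (S_3 x S_3) : C_2 (6T13, order 72), PGL(2,5) (6T14, order 120), S_6 (6T16, order 720). By Dedekind's theorem, for a prime p not dividing disc(f) the degrees of the irreducible factors of f mod p form the cycle type of an element of G. Factoring f modulo the 33 such primes p <= 149 (skipping 2, 3, which divide the discriminant), each new pattern first appears at: mod 5: f = (x^6 + 4x^5 + 4x^3 + 3x^2 + x + 4), pattern 6; mod 7: f = (x + 2)(x + 4)(x + 5)(x^3 + 4x^2 + 3x + 3), pattern 3+1+1+1; mod 17: f = (x^2 + 7x + 3)(x^2 + 8x + 2)(x^2 + 13x + 14), pattern 2+2+2; mod 19: f = (x^3 + 16x^2 + 3x + 8)(x^3 + 16x^2 + 3x + 14), pattern 3+3; mod 73: f = (x + 10)(x + 12)(x + 14)(x + 28)(x + 30)(x + 46), pattern 1+1+1+1+1+1. No other pattern occurs in this range, so the set of observed cycle types is {6, 3+1+1+1, 2+2+2, 3+3, 1+1+1+1+1+1}. The candidates containing elements of all these cycle types are C_3 x S_3 (6T5) of order 18, S_3 x S_3 (6T9) of order 36, (S_3 x S_3) : C_2 (6T13) of order 72, S_6 (6T16) of order 720; the others are excluded. The observed types are precisely the cycle types that occur in C_3 x S_3 (6T5). Each of the other remaining candidates has further cycle types, and by the Chebotarev density theorem the matching factorization patterns would occur for a proportion of primes equal to their share of the group: S_3 x S_3 (6T9) additionally contains elements of type 2+2+1+1 (9 of its 36 elements, about 25% of primes); (S_3 x S_3) : C_2 (6T13) additionally contains elements of type 4+2, 3+2+1, 2+2+1+1, 2+1+1+1+1 (45 of its 72 elements, about 62% of primes); S_6 (6T16) additionally contains elements of type 5+1, 4+2, 4+1+1, 3+2+1, 2+2+1+1, 2+1+1+1+1 (504 of its 720 elements, about 70% of primes). None of the 33 primes tested shows any such pattern (for each of these groups the chance of that is below 10^-4), which rules them out. Hence G = C_3 x S_3 (6T5), of order 18.

C_3 x S_3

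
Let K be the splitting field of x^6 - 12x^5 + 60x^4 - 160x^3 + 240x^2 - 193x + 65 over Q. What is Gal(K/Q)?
The polynomial f is an irreducible sextic over Q, so G = Gal(f/Q) is one of the 16 transitive subgroups 6T1, ..., 6T16 of S_6. The discriminant of f is 49781, which is not a perfect square, so G is not contained in A_6. The transitive groups of degree 6 not contained in A_6 are: C_6 (6T1, order 6), S_3 (6T2, order 6), D_6 (6T3, order 12), C_3 x S_3 (6T5, order 18), A_4 x C_2 (6T6, order 24), S_4 (6T8, order 24), S_3 x S_3 (6T9, order 36), S_4 x C_2 (6T11, order 48), (S_3 x S_3) : C_2 (6T13, order 72), PGL(2,5) (6T14, order 120), S_6 (6T16, order 720). By Dedekind's theorem, for a prime p not dividing disc(f) the degrees of the irreducible factors of f mod p form the cycle type of an element of G. Factoring f modulo the 4 such primes p <= 7, each new pattern first appears at: mod 2: f = (x^6 + x + 1), pattern 6; mod 5: f = (x)(x^5 + 3x^4 + 2), pattern 5+1; mod 7: f = (x^2 + 5x + 2)(x^4 + 4x^3 + 3x^2 + 6x + 1), pattern 4+2. No other pattern occurs in this range, so the set of observed cycle types is {6, 5+1, 4+2}. Among the candidates above, the only group containing elements of all these cycle types is S_6 (6T16); every other candidate lacks at least one of them. Hence G = S_6 (6T16), of order 720.

S_6 (also written S6)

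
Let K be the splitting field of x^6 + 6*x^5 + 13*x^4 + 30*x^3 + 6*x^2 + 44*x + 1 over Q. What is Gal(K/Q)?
S_4 (also written S4+)

The polynomial f is an irreducible sextic over Q, so G = Gal(f/Q) is one of the 16 transitive subgroups 6T1, ..., 6T16 of S_6. The discriminant of f is 87452721811456 = 9351616^2, a perfect square, so G is contained in A_6. The transitive groups of degree 6 contained in A_6 are: A_4 (6T4, order 12), S_4 (6T7, order 24), (C_3 x C_3) : C_4 (6T10, order 36), PSL(2,5) (6T12, order 60), A_6 (6T15, order 360). By Dedekind's theorem, for a prime p not dividing disc(f) the degrees of the irreducible factors of f mod p form the cycle type of an element of G. Factoring f modulo the 79 such primes p <= 419 (skipping 2, 23, which divide the discriminant), each new pattern first appears at: mod 3: f = (x^3 + x^2 + 2x + 1)(x^3 + 2x^2 + 1), pattern 3+3; mod 5: f = (x^2 + x + 1)(x^4 + 2x^2 + 3x + 1), pattern 4+2; mod 19: f = (x + 16)(x + 17)(x^2 + 14x + 17)(x^2 + 16x + 11), pattern 2+2+1+1; mod 223: f = (x + 2)(x + 14)(x + 19)(x + 66)(x + 131)(x + 220), pattern 1+1+1+1+1+1. No other pattern occurs in this range, so the set of observed cycle types is {3+3, 4+2, 2+2+1+1, 1+1+1+1+1+1}. The candidates containing elements of all these cycle types are S_4 (6T7) of order 24, (C_3 x C_3) : C_4 (6T10) of order 36, A_6 (6T15) of order 360; the others are excluded. The observed types are precisely the cycle types that occur in S_4 (6T7). Each of the other remaining candidates has further cycle types, and by the Chebotarev density theorem the matching factorization patterns would occur for a proportion of primes equal to their share of the group: (C_3 x C_3) : C_4 (6T10) additionally contains elements of type 3+1+1+1 (4 of its 36 elements, about 11% of primes); A_6 (6T15) additionally contains elements of type 5+1, 3+1+1+1 (184 of its 360 elements, about 51% of primes). None of the 79 primes tested shows any such pattern (for each of these groups the chance of that is below 10^-4), which rules them out. Hence G = S_4 (6T7), of order 24.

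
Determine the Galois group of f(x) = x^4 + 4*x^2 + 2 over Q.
C_4, the cyclic group of order 4

The polynomial is an irreducible quartic over Q and its discriminant is 2048, which is not a perfect square, so the Galois group is not contained in A_4. The resolvent cubic y^3 - 4*y^2 - 8*y + 32 has exactly one rational root, so the Galois group is C_4 or D_4. The quartic becomes reducible over Q(sqrt(disc)), so the group is C_4.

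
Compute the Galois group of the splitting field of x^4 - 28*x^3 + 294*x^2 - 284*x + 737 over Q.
The polynomial is an irreducible quartic over Q and its discriminant is 16145738366976 = 4018176^2, a perfect square, so the Galois group is contained in A_4. The resolvent cubic y^3 - 294*y^2 + 5004*y + 208248 is irreducible over Q. An irreducible resolvent with square discriminant gives A_4.

A_4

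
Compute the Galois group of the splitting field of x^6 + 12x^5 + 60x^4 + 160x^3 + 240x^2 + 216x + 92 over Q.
The polynomial f is an irreducible sextic over Q, so G = Gal(f/Q) is one of the 16 transitive subgroups 6T1, ..., 6T16 of S_6. The discriminant of f is 746496000000 = 864000^2, a perfect square, so G is contained in A_6. The transitive groups of degree 6 contained in A_6 are: A_4 (6T4, order 12), S_4 (6T7, order 24), (C_3 x C_3) : C_4 (6T10, order 36), PSL(2,5) (6T12, order 60), A_6 (6T15, order 360). By Dedekind's theorem, for a prime p not dividing disc(f) the degrees of the irreducible factors of f mod p form the cycle type of an element of G. Factoring f modulo the 6 such primes p <= 23 (skipping 2, 3, 5, which divide the discriminant), each new pattern first appears at: mod 7: f = (x + 5)(x^5 + 4x^3 + 2x + 3), pattern 5+1; mod 23: f = (x)(x + 9)(x + 14)(x^3 + 12x^2 + 3x + 5), pattern 3+1+1+1. No other pattern occurs in this range, so the set of observed cycle types is {5+1, 3+1+1+1}. Among the candidates above, the only group containing elements of all these cycle types is A_6 (6T15) — each of A_4 (6T4), S_4 (6T7), (C_3 x C_3) : C_4 (6T10), PSL(2,5) (6T12) lacks at least one of them. Hence G = A_6 (6T15), of order 360.

A_6 (also written A6)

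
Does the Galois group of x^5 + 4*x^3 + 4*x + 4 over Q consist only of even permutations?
No

The polynomial is irreducible of degree 5 over Q. Its discriminant is 931072, which is not a perfect square. A Galois group lies in the alternating group exactly when the discriminant is a square in Q, so the Galois group (S_5) is not contained in A_5.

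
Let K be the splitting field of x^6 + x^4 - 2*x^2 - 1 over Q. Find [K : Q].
The degree of the splitting field over Q equals the order of the Galois group, so first determine the group. The polynomial f is an irreducible sextic over Q, so G = Gal(f/Q) is one of the 16 transitive subgroups 6T1, ..., 6T16 of S_6. The discriminant of f is 153664 = 392^2, a perfect square, so G is contained in A_6. The transitive groups of degree 6 contained in A_6 are: A_4 (6T4, order 12), S_4 (6T7, order 24), (C_3 x C_3) : C_4 (6T10, order 36), PSL(2,5) (6T12, order 60), A_6 (6T15, order 360). By Dedekind's theorem, for a prime p not dividing disc(f) the degrees of the irreducible factors of f mod p form the cycle type of an element of G. Factoring f modulo the 33 such primes p <= 149 (skipping 2, 7, which divide the discriminant), each new pattern first appears at: mod 3: f = (x^3 + 2x + 1)(x^3 + 2x + 2), pattern 3+3; mod 13: f = (x + 6)(x + 7)(x^2 + 5)(x^2 + 6), pattern 2+2+1+1. No other pattern occurs in this range, so the set of observed cycle types is {3+3, 2+2+1+1}. The candidates containing elements of all these cycle types are A_4 (6T4) of order 12, S_4 (6T7) of order 24, (C_3 x C_3) : C_4 (6T10) of order 36, PSL(2,5) (6T12) of order 60, A_6 (6T15) of order 360; the others are excluded. The observed types are precisely the cycle types that occur in A_4 (6T4) (apart from the identity). Each of the other remaining candidates has further cycle types, and by the Chebotarev density theorem the matching factorization patterns would occur for a proportion of primes equal to their share of the group: S_4 (6T7) additionally contains elements of type 4+2 (6 of its 24 elements, about 25% of primes); (C_3 x C_3) : C_4 (6T10) additionally contains elements of type 4+2, 3+1+1+1 (22 of its 36 elements, about 61% of primes); PSL(2,5) (6T12) additionally contains elements of type 5+1 (24 of its 60 elements, about 40% of primes); A_6 (6T15) additionally contains elements of type 5+1, 4+2, 3+1+1+1 (274 of its 360 elements, about 76% of primes). None of the 33 primes tested shows any such pattern (for each of these groups the chance of that is below 10^-4), which rules them out. Hence G = A_4 (6T4), of order 12. The Galois group A_4 (6T4) has order 12, so the splitting field has degree 12 over Q.

12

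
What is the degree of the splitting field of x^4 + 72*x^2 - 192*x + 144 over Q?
12

The degree of the splitting field over Q equals the order of the Galois group, so first determine the group. The polynomial is an irreducible quartic over Q and its discriminant is 12230590464 = 110592^2, a perfect square, so the Galois group is contained in A_4. The resolvent cubic y^3 - 72*y^2 - 576*y + 4608 is irreducible over Q. An irreducible resolvent with square discriminant gives A_4. The Galois group A_4 (4T4) has order 12, so the splitting field has degree 12 over Q.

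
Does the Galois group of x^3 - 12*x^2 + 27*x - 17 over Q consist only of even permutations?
Yes

The polynomial is irreducible of degree 3 over Q. Its discriminant is 81 = 9^2, a perfect square. A Galois group lies in the alternating group exactly when the discriminant is a square in Q, so the Galois group (C_3) is contained in A_3.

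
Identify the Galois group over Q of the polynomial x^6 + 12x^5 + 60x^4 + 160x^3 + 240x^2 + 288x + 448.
The polynomial f is an irreducible sextic over Q, so G = Gal(f/Q) is one of the 16 transitive subgroups 6T1, ..., 6T16 of S_6. The discriminant of f is -9727331052552192, which is not a perfect square, so G is not contained in A_6. The transitive groups of degree 6 not contained in A_6 are: C_6 (6T1, order 6), S_3 (6T2, order 6), D_6 (6T3, order 12), C_3 x S_3 (6T5, order 18), A_4 x C_2 (6T6, order 24), S_4 (6T8, order 24), S_3 x S_3 (6T9, order 36), S_4 x C_2 (6T11, order 48), (S_3 x S_3) : C_2 (6T13, order 72), PGL(2,5) (6T14, order 120), S_6 (6T16, order 720). By Dedekind's theorem, for a prime p not dividing disc(f) the degrees of the irreducible factors of f mod p form the cycle type of an element of G. Factoring f modulo the 27 such primes p <= 127 (skipping 2, 3, 17, 43, which divide the discriminant), each new pattern first appears at: mod 5: f = (x^6 + 2x^5 + 3x + 3), pattern 6; mod 7: f = (x)(x^2 + 3x + 5)(x^3 + 2x^2 + 3), pattern 3+2+1; mod 11: f = (x^2 + 8x + 9)(x^4 + 4x^3 + 8x^2 + 5x + 7), pattern 4+2; mod 13: f = (x + 9)(x + 12)(x^2 + 6x + 7)(x^2 + 11x + 3), pattern 2+2+1+1; mod 61: f = (x + 6)(x + 10)(x + 22)(x + 44)(x^2 + 52x + 56), pattern 2+1+1+1+1; mod 97: f = (x + 3)(x + 22)(x + 26)(x^3 + 58x^2 + 72x + 95), pattern 3+1+1+1; mod 113: f = (x^2 + 12x + 60)(x^2 + 19x + 96)(x^2 + 94x + 39), pattern 2+2+2; mod 127: f = (x^3 + 55x^2 + 124x + 53)(x^3 + 84x^2 + 15x + 42), pattern 3+3. No other pattern occurs in this range, so the set of observed cycle types is {6, 3+2+1, 4+2, 2+2+1+1, 2+1+1+1+1, 3+1+1+1, 2+2+2, 3+3}. The candidates containing elements of all these cycle types are (S_3 x S_3) : C_2 (6T13) of order 72, S_6 (6T16) of order 720; the others are excluded. The observed types are precisely the cycle types that occur in (S_3 x S_3) : C_2 (6T13) (apart from the identity). Each of the other remaining candidates has further cycle types, and by the Chebotarev density theorem the matching factorization patterns would occur for a proportion of primes equal to their share of the group: S_6 (6T16) additionally contains elements of type 5+1, 4+1+1 (234 of its 720 elements, about 32% of primes). None of the 27 primes tested shows any such pattern (for each of these groups the chance of that is below 10^-4), which rules them out. Hence G = (S_3 x S_3) : C_2 (6T13), of order 72.

6T13: (S_3 x S_3) : C_2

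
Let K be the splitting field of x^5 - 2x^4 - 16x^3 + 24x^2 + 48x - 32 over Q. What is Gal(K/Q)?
5T1: C_5

The polynomial f is an irreducible quintic over Q, so G = Gal(f/Q) is a transitive subgroup of S_5: one of C_5 (5T1, order 5), D_5 (5T2, order 10), F_20 (5T3, order 20), A_5 (5T4, order 60) or S_5 (5T5, order 120). The discriminant of f is 15352201216 = 123904^2, a perfect square, so G is contained in A_5. The transitive groups of degree 5 contained in A_5 are: C_5 (5T1, order 5), D_5 (5T2, order 10), A_5 (5T4, order 60). By Dedekind's theorem, for a prime p not dividing disc(f) the degrees of the irreducible factors of f mod p form the cycle type of an element of G. Factoring f modulo the 14 such primes p <= 53 (skipping 2, 11, which divide the discriminant), each new pattern first appears at: mod 3: f = (x^5 + x^4 + 2x^3 + 1), pattern 5; mod 23: f = (x + 5)(x + 8)(x + 12)(x + 20)(x + 22), pattern 1+1+1+1+1. No other pattern occurs in this range, so the set of observed cycle types is {5, 1+1+1+1+1}. The candidates containing elements of all these cycle types are C_5 (5T1) of order 5, D_5 (5T2) of order 10, A_5 (5T4) of order 60; the others are excluded. The observed types are precisely the cycle types that occur in C_5 (5T1). Each of the other remaining candidates has further cycle types, and by the Chebotarev density theorem the matching factorization patterns would occur for a proportion of primes equal to their share of the group: D_5 (5T2) additionally contains elements of type 2+2+1 (5 of its 10 elements, about 50% of primes); A_5 (5T4) additionally contains elements of type 3+1+1, 2+2+1 (35 of its 60 elements, about 58% of primes). None of the 14 primes tested shows any such pattern (for each of these groups the chance of that is below 10^-4), which rules them out. Hence G = C_5 (5T1), of order 5.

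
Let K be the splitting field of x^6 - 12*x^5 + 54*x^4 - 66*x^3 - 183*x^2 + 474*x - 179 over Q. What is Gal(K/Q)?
A_4 x C_2 (also written A4xC2)

The polynomial f is an irreducible sextic over Q, so G = Gal(f/Q) is one of the 16 transitive subgroups 6T1, ..., 6T16 of S_6. The discriminant of f is -153891765817344, which is not a perfect square, so G is not contained in A_6. The transitive groups of degree 6 not contained in A_6 are: C_6 (6T1, order 6), S_3 (6T2, order 6), D_6 (6T3, order 12), C_3 x S_3 (6T5, order 18), A_4 x C_2 (6T6, order 24), S_4 (6T8, order 24), S_3 x S_3 (6T9, order 36), S_4 x C_2 (6T11, order 48), (S_3 x S_3) : C_2 (6T13, order 72), PGL(2,5) (6T14, order 120), S_6 (6T16, order 720). By Dedekind's theorem, for a prime p not dividing disc(f) the degrees of the irreducible factors of f mod p form the cycle type of an element of G. Factoring f modulo the 33 such primes p <= 149 (skipping 2, 3, which divide the discriminant), each new pattern first appears at: mod 5: f = (x^3 + 3x + 3)(x^3 + 3x^2 + x + 2), pattern 3+3; mod 7: f = (x^6 + 2x^5 + 5x^4 + 4x^3 + 6x^2 + 5x + 3), pattern 6; mod 17: f = (x + 10)(x + 12)(x^2 + 7x + 3)(x^2 + 10x + 14), pattern 2+2+1+1; mod 19: f = (x + 1)(x + 2)(x + 8)(x + 13)(x^2 + 2x + 8), pattern 2+1+1+1+1; mod 71: f = (x^2 + 7x + 8)(x^2 + 17x + 48)(x^2 + 35x + 33), pattern 2+2+2. No other pattern occurs in this range, so the set of observed cycle types is {3+3, 6, 2+2+1+1, 2+1+1+1+1, 2+2+2}. The candidates containing elements of all these cycle types are A_4 x C_2 (6T6) of order 24, S_4 x C_2 (6T11) of order 48, (S_3 x S_3) : C_2 (6T13) of order 72, S_6 (6T16) of order 720; the others are excluded. The observed types are precisely the cycle types that occur in A_4 x C_2 (6T6) (apart from the identity). Each of the other remaining candidates has further cycle types, and by the Chebotarev density theorem the matching factorization patterns would occur for a proportion of primes equal to their share of the group: S_4 x C_2 (6T11) additionally contains elements of type 4+2, 4+1+1 (12 of its 48 elements, about 25% of primes); (S_3 x S_3) : C_2 (6T13) additionally contains elements of type 4+2, 3+2+1, 3+1+1+1 (34 of its 72 elements, about 47% of primes); S_6 (6T16) additionally contains elements of type 5+1, 4+2, 4+1+1, 3+2+1, 3+1+1+1 (484 of its 720 elements, about 67% of primes). None of the 33 primes tested shows any such pattern (for each of these groups the chance of that is below 10^-4), which rules them out. Hence G = A_4 x C_2 (6T6), of order 24.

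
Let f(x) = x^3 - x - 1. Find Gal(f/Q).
The polynomial is an irreducible cubic over Q and its discriminant is -23, which is not a perfect square. For an irreducible cubic, a non-square discriminant gives Galois group S_3.

3T2: S_3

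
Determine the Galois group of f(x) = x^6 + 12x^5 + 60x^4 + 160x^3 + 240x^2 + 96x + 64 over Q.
6T13: (S_3 x S_3) : C_2

The polynomial f is an irreducible sextic over Q, so G = Gal(f/Q) is one of the 16 transitive subgroups 6T1, ..., 6T16 of S_6. The discriminant of f is -9727331052552192, which is not a perfect square, so G is not contained in A_6. The transitive groups of degree 6 not contained in A_6 are: C_6 (6T1, order 6), S_3 (6T2, order 6), D_6 (6T3, order 12), C_3 x S_3 (6T5, order 18), A_4 x C_2 (6T6, order 24), S_4 (6T8, order 24), S_3 x S_3 (6T9, order 36), S_4 x C_2 (6T11, order 48), (S_3 x S_3) : C_2 (6T13, order 72), PGL(2,5) (6T14, order 120), S_6 (6T16, order 720). By Dedekind's theorem, for a prime p not dividing disc(f) the degrees of the irreducible factors of f mod p form the cycle type of an element of G. Factoring f modulo the 27 such primes p <= 127 (skipping 2, 3, 17, 43, which divide the discriminant), each new pattern first appears at: mod 5: f = (x^6 + 2x^5 + x + 4), pattern 6; mod 7: f = (x + 4)(x^2 + 5x + 2)(x^3 + 3x^2 + 4x + 1), pattern 3+2+1; mod 11: f = (x^2 + 4)(x^4 + x^3 + x^2 + 2x + 5), pattern 4+2; mod 13: f = (x + 5)(x + 8)(x^2 + 2x + 12)(x^2 + 10x + 1), pattern 2+2+1+1; mod 61: f = (x + 21)(x + 43)(x + 55)(x + 59)(x^2 + 17x + 47), pattern 2+1+1+1+1; mod 97: f = (x + 1)(x + 75)(x + 79)(x^3 + 51x^2 + 44x + 8), pattern 3+1+1+1; mod 113: f = (x^2 + 27x + 18)(x^2 + 102x + 36)(x^2 + 109x + 28), pattern 2+2+2; mod 127: f = (x^3 + 55x^2 + 26x + 8)(x^3 + 84x^2 + 113x + 8), pattern 3+3. No other pattern occurs in this range, so the set of observed cycle types is {6, 3+2+1, 4+2, 2+2+1+1, 2+1+1+1+1, 3+1+1+1, 2+2+2, 3+3}. The candidates containing elements of all these cycle types are (S_3 x S_3) : C_2 (6T13) of order 72, S_6 (6T16) of order 720; the others are excluded. The observed types are precisely the cycle types that occur in (S_3 x S_3) : C_2 (6T13) (apart from the identity). Each of the other remaining candidates has further cycle types, and by the Chebotarev density theorem the matching factorization patterns would occur for a proportion of primes equal to their share of the group: S_6 (6T16) additionally contains elements of type 5+1, 4+1+1 (234 of its 720 elements, about 32% of primes). None of the 27 primes tested shows any such pattern (for each of these groups the chance of that is below 10^-4), which rules them out. Hence G = (S_3 x S_3) : C_2 (6T13), of order 72.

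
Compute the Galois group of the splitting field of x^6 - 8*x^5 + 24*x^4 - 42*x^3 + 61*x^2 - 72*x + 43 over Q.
The polynomial f is an irreducible sextic over Q, so G = Gal(f/Q) is one of the 16 transitive subgroups 6T1, ..., 6T16 of S_6. The discriminant of f is 13191900736 = 114856^2, a perfect square, so G is contained in A_6. The transitive groups of degree 6 contained in A_6 are: A_4 (6T4, order 12), S_4 (6T7, order 24), (C_3 x C_3) : C_4 (6T10, order 36), PSL(2,5) (6T12, order 60), A_6 (6T15, order 360). By Dedekind's theorem, for a prime p not dividing disc(f) the degrees of the irreducible factors of f mod p form the cycle type of an element of G. Factoring f modulo the 33 such primes p <= 149 (skipping 2, 7, which divide the discriminant), each new pattern first appears at: mod 3: f = (x^3 + 2x + 2)(x^3 + x^2 + x + 2), pattern 3+3; mod 13: f = (x + 5)(x + 9)(x^2 + 5x + 1)(x^2 + 12x + 5), pattern 2+2+1+1. No other pattern occurs in this range, so the set of observed cycle types is {3+3, 2+2+1+1}. The candidates containing elements of all these cycle types are A_4 (6T4) of order 12, S_4 (6T7) of order 24, (C_3 x C_3) : C_4 (6T10) of order 36, PSL(2,5) (6T12) of order 60, A_6 (6T15) of order 360; the others are excluded. The observed types are precisely the cycle types that occur in A_4 (6T4) (apart from the identity). Each of the other remaining candidates has further cycle types, and by the Chebotarev density theorem the matching factorization patterns would occur for a proportion of primes equal to their share of the group: S_4 (6T7) additionally contains elements of type 4+2 (6 of its 24 elements, about 25% of primes); (C_3 x C_3) : C_4 (6T10) additionally contains elements of type 4+2, 3+1+1+1 (22 of its 36 elements, about 61% of primes); PSL(2,5) (6T12) additionally contains elements of type 5+1 (24 of its 60 elements, about 40% of primes); A_6 (6T15) additionally contains elements of type 5+1, 4+2, 3+1+1+1 (274 of its 360 elements, about 76% of primes). None of the 33 primes tested shows any such pattern (for each of these groups the chance of that is below 10^-4), which rules them out. Hence G = A_4 (6T4), of order 12.

A_4, A_4 acting on 6 points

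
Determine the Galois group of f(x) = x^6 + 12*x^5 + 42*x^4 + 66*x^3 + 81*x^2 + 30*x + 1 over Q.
The polynomial f is an irreducible sextic over Q, so G = Gal(f/Q) is one of the 16 transitive subgroups 6T1, ..., 6T16 of S_6. The discriminant of f is -30366624190464, which is not a perfect square, so G is not contained in A_6. The transitive groups of degree 6 not contained in A_6 are: C_6 (6T1, order 6), S_3 (6T2, order 6), D_6 (6T3, order 12), C_3 x S_3 (6T5, order 18), A_4 x C_2 (6T6, order 24), S_4 (6T8, order 24), S_3 x S_3 (6T9, order 36), S_4 x C_2 (6T11, order 48), (S_3 x S_3) : C_2 (6T13, order 72), PGL(2,5) (6T14, order 120), S_6 (6T16, order 720). By Dedekind's theorem, for a prime p not dividing disc(f) the degrees of the irreducible factors of f mod p form the cycle type of an element of G. Factoring f modulo the 33 such primes p <= 149 (skipping 2, 3, which divide the discriminant), each new pattern first appears at: mod 5: f = (x^3 + 3x^2 + 4x + 1)(x^3 + 4x^2 + x + 1), pattern 3+3; mod 7: f = (x^6 + 5x^5 + 3x^3 + 4x^2 + 2x + 1), pattern 6; mod 17: f = (x + 1)(x + 9)(x^2 + 7x + 15)(x^2 + 12x + 16), pattern 2+2+1+1; mod 19: f = (x + 6)(x + 7)(x + 11)(x + 17)(x^2 + 9x + 11), pattern 2+1+1+1+1; mod 71: f = (x^2 + 36x + 43)(x^2 + 54x + 57)(x^2 + 64x + 48), pattern 2+2+2. No other pattern occurs in this range, so the set of observed cycle types is {3+3, 6, 2+2+1+1, 2+1+1+1+1, 2+2+2}. The candidates containing elements of all these cycle types are A_4 x C_2 (6T6) of order 24, S_4 x C_2 (6T11) of order 48, (S_3 x S_3) : C_2 (6T13) of order 72, S_6 (6T16) of order 720; the others are excluded. The observed types are precisely the cycle types that occur in A_4 x C_2 (6T6) (apart from the identity). Each of the other remaining candidates has further cycle types, and by the Chebotarev density theorem the matching factorization patterns would occur for a proportion of primes equal to their share of the group: S_4 x C_2 (6T11) additionally contains elements of type 4+2, 4+1+1 (12 of its 48 elements, about 25% of primes); (S_3 x S_3) : C_2 (6T13) additionally contains elements of type 4+2, 3+2+1, 3+1+1+1 (34 of its 72 elements, about 47% of primes); S_6 (6T16) additionally contains elements of type 5+1, 4+2, 4+1+1, 3+2+1, 3+1+1+1 (484 of its 720 elements, about 67% of primes). None of the 33 primes tested shows any such pattern (for each of these groups the chance of that is below 10^-4), which rules them out. Hence G = A_4 x C_2 (6T6), of order 24.

A_4 x C_2 (order 24)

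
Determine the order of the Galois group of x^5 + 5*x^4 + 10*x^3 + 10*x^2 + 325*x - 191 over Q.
60

The degree of the splitting field over Q equals the order of the Galois group, so first determine the group. The polynomial f is an irreducible quintic over Q, so G = Gal(f/Q) is a transitive subgroup of S_5: one of C_5 (5T1, order 5), D_5 (5T2, order 10), F_20 (5T3, order 20), A_5 (5T4, order 60) or S_5 (5T5, order 120). The discriminant of f is 1073741824000000 = 32768000^2, a perfect square, so G is contained in A_5. The transitive groups of degree 5 contained in A_5 are: C_5 (5T1, order 5), D_5 (5T2, order 10), A_5 (5T4, order 60). By Dedekind's theorem, for a prime p not dividing disc(f) the degrees of the irreducible factors of f mod p form the cycle type of an element of G. Factoring f modulo the 2 such primes p <= 7 (skipping 2, 5, which divide the discriminant), each new pattern first appears at: mod 3: f = (x^5 + 2x^4 + x^3 + x^2 + x + 1), pattern 5; mod 7: f = (x + 2)(x + 4)(x^3 + 6x^2 + x + 5), pattern 3+1+1. No other pattern occurs in this range, so the set of observed cycle types is {5, 3+1+1}. Among the candidates above, the only group containing elements of all these cycle types is A_5 (5T4) — each of C_5 (5T1), D_5 (5T2) lacks at least one of them. Hence G = A_5 (5T4), of order 60. The Galois group A_5 (5T4) has order 60, so the splitting field has degree 60 over Q.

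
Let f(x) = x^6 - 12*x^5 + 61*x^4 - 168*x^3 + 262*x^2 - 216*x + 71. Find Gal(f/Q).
A_4 (order 12)

The polynomial f is an irreducible sextic over Q, so G = Gal(f/Q) is one of the 16 transitive subgroups 6T1, ..., 6T16 of S_6. The discriminant of f is 153664 = 392^2, a perfect square, so G is contained in A_6. The transitive groups of degree 6 contained in A_6 are: A_4 (6T4, order 12), S_4 (6T7, order 24), (C_3 x C_3) : C_4 (6T10, order 36), PSL(2,5) (6T12, order 60), A_6 (6T15, order 360). By Dedekind's theorem, for a prime p not dividing disc(f) the degrees of the irreducible factors of f mod p form the cycle type of an element of G. Factoring f modulo the 33 such primes p <= 149 (skipping 2, 7, which divide the discriminant), each new pattern first appears at: mod 3: f = (x^3 + 2x + 1)(x^3 + 2x + 2), pattern 3+3; mod 13: f = (x + 4)(x + 5)(x^2 + 9x + 9)(x^2 + 9x + 10), pattern 2+2+1+1. No other pattern occurs in this range, so the set of observed cycle types is {3+3, 2+2+1+1}. The candidates containing elements of all these cycle types are A_4 (6T4) of order 12, S_4 (6T7) of order 24, (C_3 x C_3) : C_4 (6T10) of order 36, PSL(2,5) (6T12) of order 60, A_6 (6T15) of order 360; the others are excluded. The observed types are precisely the cycle types that occur in A_4 (6T4) (apart from the identity). Each of the other remaining candidates has further cycle types, and by the Chebotarev density theorem the matching factorization patterns would occur for a proportion of primes equal to their share of the group: S_4 (6T7) additionally contains elements of type 4+2 (6 of its 24 elements, about 25% of primes); (C_3 x C_3) : C_4 (6T10) additionally contains elements of type 4+2, 3+1+1+1 (22 of its 36 elements, about 61% of primes); PSL(2,5) (6T12) additionally contains elements of type 5+1 (24 of its 60 elements, about 40% of primes); A_6 (6T15) additionally contains elements of type 5+1, 4+2, 3+1+1+1 (274 of its 360 elements, about 76% of primes). None of the 33 primes tested shows any such pattern (for each of these groups the chance of that is below 10^-4), which rules them out. Hence G = A_4 (6T4), of order 12.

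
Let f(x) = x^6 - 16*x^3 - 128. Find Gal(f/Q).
S_3 x S_3

The polynomial f is an irreducible sextic over Q, so G = Gal(f/Q) is one of the 16 transitive subgroups 6T1, ..., 6T16 of S_6. The discriminant of f is 5410421842378752, which is not a perfect square, so G is not contained in A_6. The transitive groups of degree 6 not contained in A_6 are: C_6 (6T1, order 6), S_3 (6T2, order 6), D_6 (6T3, order 12), C_3 x S_3 (6T5, order 18), A_4 x C_2 (6T6, order 24), S_4 (6T8, order 24), S_3 x S_3 (6T9, order 36), S_4 x C_2 (6T11, order 48), (S_3 x S_3) : C_2 (6T13, order 72), PGL(2,5) (6T14, order 120), S_6 (6T16, order 720). By Dedekind's theorem, for a prime p not dividing disc(f) the degrees of the irreducible factors of f mod p form the cycle type of an element of G. Factoring f modulo the 23 such primes p <= 97 (skipping 2, 3, which divide the discriminant), each new pattern first appears at: mod 5: f = (x^6 + 4x^3 + 2), pattern 6; mod 11: f = (x + 6)(x + 10)(x^2 + x + 1)(x^2 + 5x + 3), pattern 2+2+1+1; mod 13: f = (x + 4)(x + 10)(x + 12)(x^3 + 11), pattern 3+1+1+1; mod 31: f = (x^2 + 16x + 3)(x^2 + 18x + 13)(x^2 + 28x + 15), pattern 2+2+2; mod 97: f = (x^3 + 9)(x^3 + 72), pattern 3+3. No other pattern occurs in this range, so the set of observed cycle types is {6, 2+2+1+1, 3+1+1+1, 2+2+2, 3+3}. The candidates containing elements of all these cycle types are S_3 x S_3 (6T9) of order 36, (S_3 x S_3) : C_2 (6T13) of order 72, S_6 (6T16) of order 720; the others are excluded. The observed types are precisely the cycle types that occur in S_3 x S_3 (6T9) (apart from the identity). Each of the other remaining candidates has further cycle types, and by the Chebotarev density theorem the matching factorization patterns would occur for a proportion of primes equal to their share of the group: (S_3 x S_3) : C_2 (6T13) additionally contains elements of type 4+2, 3+2+1, 2+1+1+1+1 (36 of its 72 elements, about 50% of primes); S_6 (6T16) additionally contains elements of type 5+1, 4+2, 4+1+1, 3+2+1, 2+1+1+1+1 (459 of its 720 elements, about 64% of primes). None of the 23 primes tested shows any such pattern (for each of these groups the chance of that is below 10^-4), which rules them out. Hence G = S_3 x S_3 (6T9), of order 36.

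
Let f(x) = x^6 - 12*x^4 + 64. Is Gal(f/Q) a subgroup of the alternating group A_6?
No

The polynomial is irreducible of degree 6 over Q. Its discriminant is -450868486864896, which is not a perfect square. A Galois group lies in the alternating group exactly when the discriminant is a square in Q, so the Galois group (A_4 x C_2) is not contained in A_6.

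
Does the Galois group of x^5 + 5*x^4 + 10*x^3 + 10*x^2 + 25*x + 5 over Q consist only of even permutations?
The polynomial is irreducible of degree 5 over Q. Its discriminant is 1024000000 = 32000^2, a perfect square. A Galois group lies in the alternating group exactly when the discriminant is a square in Q, so the Galois group (A_5) is contained in A_5.

Yes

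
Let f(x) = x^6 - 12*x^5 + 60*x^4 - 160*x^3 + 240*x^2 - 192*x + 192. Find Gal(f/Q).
The polynomial f is an irreducible sextic over Q, so G = Gal(f/Q) is one of the 16 transitive subgroups 6T1, ..., 6T16 of S_6. The discriminant of f is -1603087953297408, which is not a perfect square, so G is not contained in A_6. The transitive groups of degree 6 not contained in A_6 are: C_6 (6T1, order 6), S_3 (6T2, order 6), D_6 (6T3, order 12), C_3 x S_3 (6T5, order 18), A_4 x C_2 (6T6, order 24), S_4 (6T8, order 24), S_3 x S_3 (6T9, order 36), S_4 x C_2 (6T11, order 48), (S_3 x S_3) : C_2 (6T13, order 72), PGL(2,5) (6T14, order 120), S_6 (6T16, order 720). By Dedekind's theorem, for a prime p not dividing disc(f) the degrees of the irreducible factors of f mod p form the cycle type of an element of G. Factoring f modulo the 79 such primes p <= 419 (skipping 2, 3, which divide the discriminant), each new pattern first appears at: mod 5: f = (x^2 + 3)(x^2 + x + 1)(x^2 + 2x + 4), pattern 2+2+2; mod 7: f = (x^6 + 2x^5 + 4x^4 + x^3 + 2x^2 + 4x + 3), pattern 6; mod 11: f = (x + 2)(x + 5)(x^2 + 1)(x^2 + 3x + 6), pattern 2+2+1+1; mod 19: f = (x^3 + 13x^2 + 12x + 1)(x^3 + 13x^2 + 12x + 2), pattern 3+3; mod 43: f = (x + 4)(x + 5)(x + 34)(x + 35)(x + 40)(x + 42), pattern 1+1+1+1+1+1. No other pattern occurs in this range, so the set of observed cycle types is {2+2+2, 6, 2+2+1+1, 3+3, 1+1+1+1+1+1}. The candidates containing elements of all these cycle types are D_6 (6T3) of order 12, A_4 x C_2 (6T6) of order 24, S_3 x S_3 (6T9) of order 36, S_4 x C_2 (6T11) of order 48, (S_3 x S_3) : C_2 (6T13) of order 72, PGL(2,5) (6T14) of order 120, S_6 (6T16) of order 720; the others are excluded. The observed types are precisely the cycle types that occur in D_6 (6T3). Each of the other remaining candidates has further cycle types, and by the Chebotarev density theorem the matching factorization patterns would occur for a proportion of primes equal to their share of the group: A_4 x C_2 (6T6) additionally contains elements of type 2+1+1+1+1 (3 of its 24 elements, about 12% of primes); S_3 x S_3 (6T9) additionally contains elements of type 3+1+1+1 (4 of its 36 elements, about 11% of primes); S_4 x C_2 (6T11) additionally contains elements of type 4+2, 4+1+1, 2+1+1+1+1 (15 of its 48 elements, about 31% of primes); (S_3 x S_3) : C_2 (6T13) additionally contains elements of type 4+2, 3+2+1, 3+1+1+1, 2+1+1+1+1 (40 of its 72 elements, about 56% of primes); PGL(2,5) (6T14) additionally contains elements of type 5+1, 4+1+1 (54 of its 120 elements, about 45% of primes); S_6 (6T16) additionally contains elements of type 5+1, 4+2, 4+1+1, 3+2+1, 3+1+1+1, 2+1+1+1+1 (499 of its 720 elements, about 69% of primes). None of the 79 primes tested shows any such pattern (for each of these groups the chance of that is below 10^-4), which rules them out. Hence G = D_6 (6T3), of order 12.

D_6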